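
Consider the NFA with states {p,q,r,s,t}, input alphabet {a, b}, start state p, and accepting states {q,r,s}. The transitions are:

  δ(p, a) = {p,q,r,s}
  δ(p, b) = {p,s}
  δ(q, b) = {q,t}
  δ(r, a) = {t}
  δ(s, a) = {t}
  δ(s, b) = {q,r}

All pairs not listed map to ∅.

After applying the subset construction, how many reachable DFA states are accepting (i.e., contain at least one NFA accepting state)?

3

Start state of the DFA: {p}.
{p} --a--> {p,q,r,s}  [new]
{p} --b--> {p,s}  [new]
{p,q,r,s} --a--> {p,q,r,s,t}  [new]
{p,q,r,s} --b--> {p,q,r,s,t}  [seen]
{p,s} --a--> {p,q,r,s,t}  [seen]
{p,s} --b--> {p,q,r,s}  [seen]
{p,q,r,s,t} --a--> {p,q,r,s,t}  [seen]
{p,q,r,s,t} --b--> {p,q,r,s,t}  [seen]
Reachable DFA states: {p}, {p,q,r,s}, {p,s}, {p,q,r,s,t}.
Accepting DFA states (contain an NFA accepting state): {p,q,r,s}, {p,s}, {p,q,r,s,t}.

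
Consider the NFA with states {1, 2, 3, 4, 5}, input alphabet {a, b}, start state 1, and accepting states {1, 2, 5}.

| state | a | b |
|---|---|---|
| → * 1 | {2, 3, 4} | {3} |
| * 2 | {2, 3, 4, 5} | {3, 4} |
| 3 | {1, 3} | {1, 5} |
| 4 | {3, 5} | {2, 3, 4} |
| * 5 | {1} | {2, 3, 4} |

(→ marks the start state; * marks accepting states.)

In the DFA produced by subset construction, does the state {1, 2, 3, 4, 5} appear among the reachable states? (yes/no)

Start state of the DFA: {1}.
{1} --a--> {2, 3, 4}  [new]
{1} --b--> {3}  [new]
{2, 3, 4} --a--> {1, 2, 3, 4, 5}  [new]
{2, 3, 4} --b--> {1, 2, 3, 4, 5}  [seen]
{3} --a--> {1, 3}  [new]
{3} --b--> {1, 5}  [new]
{1, 2, 3, 4, 5} --a--> {1, 2, 3, 4, 5}  [seen]
{1, 2, 3, 4, 5} --b--> {1, 2, 3, 4, 5}  [seen]
{1, 3} --a--> {1, 2, 3, 4}  [new]
{1, 3} --b--> {1, 3, 5}  [new]
{1, 5} --a--> {1, 2, 3, 4}  [seen]
{1, 5} --b--> {2, 3, 4}  [seen]
{1, 2, 3, 4} --a--> {1, 2, 3, 4, 5}  [seen]
{1, 2, 3, 4} --b--> {1, 2, 3, 4, 5}  [seen]
{1, 3, 5} --a--> {1, 2, 3, 4}  [seen]
{1, 3, 5} --b--> {1, 2, 3, 4, 5}  [seen]
Reachable DFA states: {1}, {2, 3, 4}, {3}, {1, 2, 3, 4, 5}, {1, 3}, {1, 5}, {1, 2, 3, 4}, {1, 3, 5}.
{1, 2, 3, 4, 5} is among them.

yes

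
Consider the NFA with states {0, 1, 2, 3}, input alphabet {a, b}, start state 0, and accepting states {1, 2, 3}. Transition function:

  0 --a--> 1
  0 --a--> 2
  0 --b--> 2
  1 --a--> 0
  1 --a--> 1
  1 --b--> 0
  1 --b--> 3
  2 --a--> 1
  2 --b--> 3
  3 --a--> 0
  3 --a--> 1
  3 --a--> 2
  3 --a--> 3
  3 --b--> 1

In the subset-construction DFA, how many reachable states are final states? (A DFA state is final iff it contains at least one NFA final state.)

Start state of the DFA: {0}.
{0} --a--> {1, 2}  [new]
{0} --b--> {2}  [new]
{1, 2} --a--> {0, 1}  [new]
{1, 2} --b--> {0, 3}  [new]
{2} --a--> {1}  [new]
{2} --b--> {3}  [new]
{0, 1} --a--> {0, 1, 2}  [new]
{0, 1} --b--> {0, 2, 3}  [new]
{0, 3} --a--> {0, 1, 2, 3}  [new]
{0, 3} --b--> {1, 2}  [seen]
{1} --a--> {0, 1}  [seen]
{1} --b--> {0, 3}  [seen]
{3} --a--> {0, 1, 2, 3}  [seen]
{3} --b--> {1}  [seen]
{0, 1, 2} --a--> {0, 1, 2}  [seen]
{0, 1, 2} --b--> {0, 2, 3}  [seen]
{0, 2, 3} --a--> {0, 1, 2, 3}  [seen]
{0, 2, 3} --b--> {1, 2, 3}  [new]
{0, 1, 2, 3} --a--> {0, 1, 2, 3}  [seen]
{0, 1, 2, 3} --b--> {0, 1, 2, 3}  [seen]
{1, 2, 3} --a--> {0, 1, 2, 3}  [seen]
{1, 2, 3} --b--> {0, 1, 3}  [new]
{0, 1, 3} --a--> {0, 1, 2, 3}  [seen]
{0, 1, 3} --b--> {0, 1, 2, 3}  [seen]
Reachable DFA states: {0}, {1, 2}, {2}, {0, 1}, {0, 3}, {1}, {3}, {0, 1, 2}, {0, 2, 3}, {0, 1, 2, 3}, {1, 2, 3}, {0, 1, 3}.
Accepting DFA states (contain an NFA accepting state): {1, 2}, {2}, {0, 1}, {0, 3}, {1}, {3}, {0, 1, 2}, {0, 2, 3}, {0, 1, 2, 3}, {1, 2, 3}, {0, 1, 3}.

11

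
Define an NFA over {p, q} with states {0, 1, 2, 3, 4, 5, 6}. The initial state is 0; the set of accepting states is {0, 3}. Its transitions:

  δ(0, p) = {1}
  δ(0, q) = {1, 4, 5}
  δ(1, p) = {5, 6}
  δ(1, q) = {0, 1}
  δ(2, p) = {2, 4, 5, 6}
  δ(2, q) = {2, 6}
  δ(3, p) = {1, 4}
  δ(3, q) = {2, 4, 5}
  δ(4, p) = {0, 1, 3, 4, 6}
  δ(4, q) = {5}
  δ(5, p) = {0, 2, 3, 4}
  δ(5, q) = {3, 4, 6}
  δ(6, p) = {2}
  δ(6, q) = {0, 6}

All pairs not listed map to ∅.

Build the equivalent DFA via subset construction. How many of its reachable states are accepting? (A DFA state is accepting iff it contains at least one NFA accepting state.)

11

Start state of the DFA: {0}.
{0} --p--> {1}  [new]
{0} --q--> {1, 4, 5}  [new]
{1} --p--> {5, 6}  [new]
{1} --q--> {0, 1}  [new]
{1, 4, 5} --p--> {0, 1, 2, 3, 4, 5, 6}  [new]
{1, 4, 5} --q--> {0, 1, 3, 4, 5, 6}  [new]
{5, 6} --p--> {0, 2, 3, 4}  [new]
{5, 6} --q--> {0, 3, 4, 6}  [new]
{0, 1} --p--> {1, 5, 6}  [new]
{0, 1} --q--> {0, 1, 4, 5}  [new]
{0, 1, 2, 3, 4, 5, 6} --p--> {0, 1, 2, 3, 4, 5, 6}  [seen]
{0, 1, 2, 3, 4, 5, 6} --q--> {0, 1, 2, 3, 4, 5, 6}  [seen]
{0, 1, 3, 4, 5, 6} --p--> {0, 1, 2, 3, 4, 5, 6}  [seen]
{0, 1, 3, 4, 5, 6} --q--> {0, 1, 2, 3, 4, 5, 6}  [seen]
{0, 2, 3, 4} --p--> {0, 1, 2, 3, 4, 5, 6}  [seen]
{0, 2, 3, 4} --q--> {1, 2, 4, 5, 6}  [new]
{0, 3, 4, 6} --p--> {0, 1, 2, 3, 4, 6}  [new]
{0, 3, 4, 6} --q--> {0, 1, 2, 4, 5, 6}  [new]
{1, 5, 6} --p--> {0, 2, 3, 4, 5, 6}  [new]
{1, 5, 6} --q--> {0, 1, 3, 4, 6}  [new]
{0, 1, 4, 5} --p--> {0, 1, 2, 3, 4, 5, 6}  [seen]
{0, 1, 4, 5} --q--> {0, 1, 3, 4, 5, 6}  [seen]
{1, 2, 4, 5, 6} --p--> {0, 1, 2, 3, 4, 5, 6}  [seen]
{1, 2, 4, 5, 6} --q--> {0, 1, 2, 3, 4, 5, 6}  [seen]
{0, 1, 2, 3, 4, 6} --p--> {0, 1, 2, 3, 4, 5, 6}  [seen]
{0, 1, 2, 3, 4, 6} --q--> {0, 1, 2, 4, 5, 6}  [seen]
{0, 1, 2, 4, 5, 6} --p--> {0, 1, 2, 3, 4, 5, 6}  [seen]
{0, 1, 2, 4, 5, 6} --q--> {0, 1, 2, 3, 4, 5, 6}  [seen]
{0, 2, 3, 4, 5, 6} --p--> {0, 1, 2, 3, 4, 5, 6}  [seen]
{0, 2, 3, 4, 5, 6} --q--> {0, 1, 2, 3, 4, 5, 6}  [seen]
{0, 1, 3, 4, 6} --p--> {0, 1, 2, 3, 4, 5, 6}  [seen]
{0, 1, 3, 4, 6} --q--> {0, 1, 2, 4, 5, 6}  [seen]
Reachable DFA states: {0}, {1}, {1, 4, 5}, {5, 6}, {0, 1}, {0, 1, 2, 3, 4, 5, 6}, {0, 1, 3, 4, 5, 6}, {0, 2, 3, 4}, {0, 3, 4, 6}, {1, 5, 6}, {0, 1, 4, 5}, {1, 2, 4, 5, 6}, {0, 1, 2, 3, 4, 6}, {0, 1, 2, 4, 5, 6}, {0, 2, 3, 4, 5, 6}, {0, 1, 3, 4, 6}.
Accepting DFA states (contain an NFA accepting state): {0}, {0, 1}, {0, 1, 2, 3, 4, 5, 6}, {0, 1, 3, 4, 5, 6}, {0, 2, 3, 4}, {0, 3, 4, 6}, {0, 1, 4, 5}, {0, 1, 2, 3, 4, 6}, {0, 1, 2, 4, 5, 6}, {0, 2, 3, 4, 5, 6}, {0, 1, 3, 4, 6}.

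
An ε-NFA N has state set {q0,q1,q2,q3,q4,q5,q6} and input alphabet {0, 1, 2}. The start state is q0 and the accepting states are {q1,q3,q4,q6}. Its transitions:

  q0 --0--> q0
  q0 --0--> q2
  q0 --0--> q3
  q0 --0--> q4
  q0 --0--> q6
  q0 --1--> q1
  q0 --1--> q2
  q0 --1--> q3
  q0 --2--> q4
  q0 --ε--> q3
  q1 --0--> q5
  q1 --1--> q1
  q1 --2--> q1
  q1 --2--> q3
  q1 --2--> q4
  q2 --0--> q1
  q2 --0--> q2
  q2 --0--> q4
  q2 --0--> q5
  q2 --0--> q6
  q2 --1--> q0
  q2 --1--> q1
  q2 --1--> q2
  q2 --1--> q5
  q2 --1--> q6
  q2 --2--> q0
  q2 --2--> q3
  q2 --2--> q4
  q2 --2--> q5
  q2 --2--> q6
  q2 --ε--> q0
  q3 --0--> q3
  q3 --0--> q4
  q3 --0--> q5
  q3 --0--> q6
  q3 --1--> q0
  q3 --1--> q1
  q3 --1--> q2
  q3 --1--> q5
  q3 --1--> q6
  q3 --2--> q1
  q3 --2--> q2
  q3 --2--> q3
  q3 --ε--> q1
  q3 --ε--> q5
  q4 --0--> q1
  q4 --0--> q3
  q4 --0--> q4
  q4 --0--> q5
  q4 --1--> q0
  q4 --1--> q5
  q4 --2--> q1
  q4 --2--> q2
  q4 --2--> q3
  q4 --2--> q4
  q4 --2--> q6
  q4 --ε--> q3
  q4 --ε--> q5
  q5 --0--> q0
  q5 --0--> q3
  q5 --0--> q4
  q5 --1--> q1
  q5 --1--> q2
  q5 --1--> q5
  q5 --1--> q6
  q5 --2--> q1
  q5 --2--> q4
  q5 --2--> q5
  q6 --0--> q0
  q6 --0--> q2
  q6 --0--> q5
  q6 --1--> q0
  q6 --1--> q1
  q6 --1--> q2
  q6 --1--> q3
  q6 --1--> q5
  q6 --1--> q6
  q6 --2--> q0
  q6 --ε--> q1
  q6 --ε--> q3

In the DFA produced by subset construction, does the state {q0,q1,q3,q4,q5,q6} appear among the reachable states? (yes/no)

no

Start state of the DFA: {q0,q1,q3,q5} (ε-closure of the NFA start).
{q0,q1,q3,q5} --0--> {q0,q1,q2,q3,q4,q5,q6}  [new]
{q0,q1,q3,q5} --1--> {q0,q1,q2,q3,q5,q6}  [new]
{q0,q1,q3,q5} --2--> {q0,q1,q2,q3,q4,q5}  [new]
{q0,q1,q2,q3,q4,q5,q6} --0--> {q0,q1,q2,q3,q4,q5,q6}  [seen]
{q0,q1,q2,q3,q4,q5,q6} --1--> {q0,q1,q2,q3,q5,q6}  [seen]
{q0,q1,q2,q3,q4,q5,q6} --2--> {q0,q1,q2,q3,q4,q5,q6}  [seen]
{q0,q1,q2,q3,q5,q6} --0--> {q0,q1,q2,q3,q4,q5,q6}  [seen]
{q0,q1,q2,q3,q5,q6} --1--> {q0,q1,q2,q3,q5,q6}  [seen]
{q0,q1,q2,q3,q5,q6} --2--> {q0,q1,q2,q3,q4,q5,q6}  [seen]
{q0,q1,q2,q3,q4,q5} --0--> {q0,q1,q2,q3,q4,q5,q6}  [seen]
{q0,q1,q2,q3,q4,q5} --1--> {q0,q1,q2,q3,q5,q6}  [seen]
{q0,q1,q2,q3,q4,q5} --2--> {q0,q1,q2,q3,q4,q5,q6}  [seen]
Reachable DFA states: {q0,q1,q3,q5}, {q0,q1,q2,q3,q4,q5,q6}, {q0,q1,q2,q3,q5,q6}, {q0,q1,q2,q3,q4,q5}.
{q0,q1,q3,q4,q5,q6} is not among them.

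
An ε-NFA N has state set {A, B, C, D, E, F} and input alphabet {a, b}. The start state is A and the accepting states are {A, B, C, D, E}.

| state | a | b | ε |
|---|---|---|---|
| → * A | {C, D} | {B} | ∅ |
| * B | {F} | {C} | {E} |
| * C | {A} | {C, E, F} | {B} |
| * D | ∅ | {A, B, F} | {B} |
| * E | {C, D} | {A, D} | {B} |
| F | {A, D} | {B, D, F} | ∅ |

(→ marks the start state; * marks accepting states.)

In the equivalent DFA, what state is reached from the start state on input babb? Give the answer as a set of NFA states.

{A, B, C, D, E, F}

Start: {A}.
δ(A,b) = {B}.
Union: {B}.
ε-closure gives {B, E}.
After b: {B, E}.
δ(B,a) = {F}; δ(E,a) = {C, D}.
Union: {C, D, F}.
ε-closure gives {B, C, D, E, F}.
After a: {B, C, D, E, F}.
δ(B,b) = {C}; δ(C,b) = {C, E, F}; δ(D,b) = {A, B, F}; δ(E,b) = {A, D}; δ(F,b) = {B, D, F}.
Union: {A, B, C, D, E, F}.
After b: {A, B, C, D, E, F}.
δ(A,b) = {B}; δ(B,b) = {C}; δ(C,b) = {C, E, F}; δ(D,b) = {A, B, F}; δ(E,b) = {A, D}; δ(F,b) = {B, D, F}.
Union: {A, B, C, D, E, F}.
After b: {A, B, C, D, E, F}.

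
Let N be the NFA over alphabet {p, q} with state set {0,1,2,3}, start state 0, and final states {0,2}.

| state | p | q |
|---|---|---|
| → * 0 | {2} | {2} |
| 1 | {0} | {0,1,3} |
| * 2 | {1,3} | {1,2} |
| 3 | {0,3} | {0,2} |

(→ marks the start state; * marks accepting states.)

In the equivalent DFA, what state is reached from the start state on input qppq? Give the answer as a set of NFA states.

{0,2}

Start: {0}.
δ(0,q) = {2}.
Union: {2}.
After q: {2}.
δ(2,p) = {1,3}.
Union: {1,3}.
After p: {1,3}.
δ(1,p) = {0}; δ(3,p) = {0,3}.
Union: {0,3}.
After p: {0,3}.
δ(0,q) = {2}; δ(3,q) = {0,2}.
Union: {0,2}.
After q: {0,2}.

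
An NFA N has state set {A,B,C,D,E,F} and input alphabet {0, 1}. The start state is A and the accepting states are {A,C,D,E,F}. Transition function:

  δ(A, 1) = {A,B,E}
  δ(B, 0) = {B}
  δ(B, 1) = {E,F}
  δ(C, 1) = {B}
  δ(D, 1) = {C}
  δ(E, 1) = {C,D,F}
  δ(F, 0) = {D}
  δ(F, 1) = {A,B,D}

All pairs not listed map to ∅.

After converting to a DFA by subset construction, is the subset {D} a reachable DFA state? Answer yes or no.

Start state of the DFA: {A}.
{A} --0--> ∅  [new]
{A} --1--> {A,B,E}  [new]
∅ --0--> ∅  [seen]
∅ --1--> ∅  [seen]
{A,B,E} --0--> {B}  [new]
{A,B,E} --1--> {A,B,C,D,E,F}  [new]
{B} --0--> {B}  [seen]
{B} --1--> {E,F}  [new]
{A,B,C,D,E,F} --0--> {B,D}  [new]
{A,B,C,D,E,F} --1--> {A,B,C,D,E,F}  [seen]
{E,F} --0--> {D}  [new]
{E,F} --1--> {A,B,C,D,F}  [new]
{B,D} --0--> {B}  [seen]
{B,D} --1--> {C,E,F}  [new]
{D} --0--> ∅  [seen]
{D} --1--> {C}  [new]
{A,B,C,D,F} --0--> {B,D}  [seen]
{A,B,C,D,F} --1--> {A,B,C,D,E,F}  [seen]
{C,E,F} --0--> {D}  [seen]
{C,E,F} --1--> {A,B,C,D,F}  [seen]
{C} --0--> ∅  [seen]
{C} --1--> {B}  [seen]
Reachable DFA states: {A}, ∅, {A,B,E}, {B}, {A,B,C,D,E,F}, {E,F}, {B,D}, {D}, {A,B,C,D,F}, {C,E,F}, {C}.
{D} is among them.

yes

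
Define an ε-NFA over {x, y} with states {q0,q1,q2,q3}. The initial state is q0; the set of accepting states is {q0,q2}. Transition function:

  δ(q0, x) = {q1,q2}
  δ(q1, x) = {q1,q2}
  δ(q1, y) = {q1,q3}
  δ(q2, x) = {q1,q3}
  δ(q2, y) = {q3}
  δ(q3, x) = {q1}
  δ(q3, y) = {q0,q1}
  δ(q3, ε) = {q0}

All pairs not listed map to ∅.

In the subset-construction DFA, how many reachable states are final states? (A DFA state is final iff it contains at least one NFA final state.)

4

Start state of the DFA: {q0} (ε-closure of the NFA start).
{q0} --x--> {q1,q2}  [new]
{q0} --y--> ∅  [new]
{q1,q2} --x--> {q0,q1,q2,q3}  [new]
{q1,q2} --y--> {q0,q1,q3}  [new]
∅ --x--> ∅  [seen]
∅ --y--> ∅  [seen]
{q0,q1,q2,q3} --x--> {q0,q1,q2,q3}  [seen]
{q0,q1,q2,q3} --y--> {q0,q1,q3}  [seen]
{q0,q1,q3} --x--> {q1,q2}  [seen]
{q0,q1,q3} --y--> {q0,q1,q3}  [seen]
Reachable DFA states: {q0}, {q1,q2}, ∅, {q0,q1,q2,q3}, {q0,q1,q3}.
Accepting DFA states (contain an NFA accepting state): {q0}, {q1,q2}, {q0,q1,q2,q3}, {q0,q1,q3}.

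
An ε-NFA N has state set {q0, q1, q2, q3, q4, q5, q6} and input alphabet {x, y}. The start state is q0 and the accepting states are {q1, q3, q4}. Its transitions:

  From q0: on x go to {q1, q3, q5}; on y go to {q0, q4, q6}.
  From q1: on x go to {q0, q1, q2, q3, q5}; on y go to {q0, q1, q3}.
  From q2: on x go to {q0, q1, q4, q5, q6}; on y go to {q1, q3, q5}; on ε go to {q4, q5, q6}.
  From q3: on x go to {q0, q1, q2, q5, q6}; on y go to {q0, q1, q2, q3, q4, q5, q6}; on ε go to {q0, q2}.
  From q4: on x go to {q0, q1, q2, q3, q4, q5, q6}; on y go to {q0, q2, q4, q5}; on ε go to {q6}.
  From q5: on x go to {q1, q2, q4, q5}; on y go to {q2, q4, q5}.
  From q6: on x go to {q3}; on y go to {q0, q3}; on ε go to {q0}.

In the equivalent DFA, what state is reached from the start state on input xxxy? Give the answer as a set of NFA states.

{q0, q1, q2, q3, q4, q5, q6}

Start: {q0}.
δ(q0,x) = {q1, q3, q5}.
Union: {q1, q3, q5}.
ε-closure gives {q0, q1, q2, q3, q4, q5, q6}.
After x: {q0, q1, q2, q3, q4, q5, q6}.
δ(q0,x) = {q1, q3, q5}; δ(q1,x) = {q0, q1, q2, q3, q5}; δ(q2,x) = {q0, q1, q4, q5, q6}; δ(q3,x) = {q0, q1, q2, q5, q6}; δ(q4,x) = {q0, q1, q2, q3, q4, q5, q6}; δ(q5,x) = {q1, q2, q4, q5}; δ(q6,x) = {q3}.
Union: {q0, q1, q2, q3, q4, q5, q6}.
After x: {q0, q1, q2, q3, q4, q5, q6}.
δ(q0,x) = {q1, q3, q5}; δ(q1,x) = {q0, q1, q2, q3, q5}; δ(q2,x) = {q0, q1, q4, q5, q6}; δ(q3,x) = {q0, q1, q2, q5, q6}; δ(q4,x) = {q0, q1, q2, q3, q4, q5, q6}; δ(q5,x) = {q1, q2, q4, q5}; δ(q6,x) = {q3}.
Union: {q0, q1, q2, q3, q4, q5, q6}.
After x: {q0, q1, q2, q3, q4, q5, q6}.
δ(q0,y) = {q0, q4, q6}; δ(q1,y) = {q0, q1, q3}; δ(q2,y) = {q1, q3, q5}; δ(q3,y) = {q0, q1, q2, q3, q4, q5, q6}; δ(q4,y) = {q0, q2, q4, q5}; δ(q5,y) = {q2, q4, q5}; δ(q6,y) = {q0, q3}.
Union: {q0, q1, q2, q3, q4, q5, q6}.
After y: {q0, q1, q2, q3, q4, q5, q6}.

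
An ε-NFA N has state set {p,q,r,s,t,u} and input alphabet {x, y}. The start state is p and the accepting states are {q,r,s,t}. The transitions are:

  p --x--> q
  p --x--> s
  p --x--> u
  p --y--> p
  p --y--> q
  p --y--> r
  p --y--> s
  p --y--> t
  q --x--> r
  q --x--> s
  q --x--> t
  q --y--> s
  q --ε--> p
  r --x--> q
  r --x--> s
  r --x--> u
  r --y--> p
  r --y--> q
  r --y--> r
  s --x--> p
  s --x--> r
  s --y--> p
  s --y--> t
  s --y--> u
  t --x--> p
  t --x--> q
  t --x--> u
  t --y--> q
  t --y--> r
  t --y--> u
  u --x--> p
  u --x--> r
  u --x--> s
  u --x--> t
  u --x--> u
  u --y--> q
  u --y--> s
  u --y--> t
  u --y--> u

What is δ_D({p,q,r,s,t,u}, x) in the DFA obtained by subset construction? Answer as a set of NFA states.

δ(p,x) = {q,s,u}; δ(q,x) = {r,s,t}; δ(r,x) = {q,s,u}; δ(s,x) = {p,r}; δ(t,x) = {p,q,u}; δ(u,x) = {p,r,s,t,u}.
Union: {p,q,r,s,t,u}.

{p,q,r,s,t,u}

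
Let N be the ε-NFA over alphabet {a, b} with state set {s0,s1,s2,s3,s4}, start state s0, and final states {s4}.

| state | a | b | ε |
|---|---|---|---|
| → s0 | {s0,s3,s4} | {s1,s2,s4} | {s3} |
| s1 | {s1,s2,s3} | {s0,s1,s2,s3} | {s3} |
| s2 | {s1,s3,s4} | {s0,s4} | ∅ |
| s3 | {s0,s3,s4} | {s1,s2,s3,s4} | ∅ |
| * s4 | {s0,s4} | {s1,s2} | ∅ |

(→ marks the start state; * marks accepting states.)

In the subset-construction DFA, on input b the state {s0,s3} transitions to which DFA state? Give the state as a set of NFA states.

{s1,s2,s3,s4}

δ(s0,b) = {s1,s2,s4}; δ(s3,b) = {s1,s2,s3,s4}.
Union: {s1,s2,s3,s4}.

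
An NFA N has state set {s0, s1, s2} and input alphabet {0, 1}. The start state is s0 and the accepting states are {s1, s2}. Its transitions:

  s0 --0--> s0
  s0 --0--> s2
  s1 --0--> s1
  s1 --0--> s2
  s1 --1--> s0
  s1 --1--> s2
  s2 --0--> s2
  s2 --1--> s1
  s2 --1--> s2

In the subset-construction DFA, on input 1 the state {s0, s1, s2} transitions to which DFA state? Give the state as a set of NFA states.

{s0, s1, s2}

δ(s0,1) = ∅; δ(s1,1) = {s0, s2}; δ(s2,1) = {s1, s2}.
Union: {s0, s1, s2}.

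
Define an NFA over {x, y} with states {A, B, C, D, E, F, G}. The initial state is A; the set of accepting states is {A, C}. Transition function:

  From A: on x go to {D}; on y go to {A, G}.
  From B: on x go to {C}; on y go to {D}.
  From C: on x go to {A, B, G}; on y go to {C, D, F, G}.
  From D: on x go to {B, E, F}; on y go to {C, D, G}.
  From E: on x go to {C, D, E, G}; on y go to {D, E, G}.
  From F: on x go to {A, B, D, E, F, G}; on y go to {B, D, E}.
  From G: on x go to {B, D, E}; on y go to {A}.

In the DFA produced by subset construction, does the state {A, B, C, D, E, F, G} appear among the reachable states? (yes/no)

yes

Start state of the DFA: {A}.
{A} --x--> {D}  [new]
{A} --y--> {A, G}  [new]
{D} --x--> {B, E, F}  [new]
{D} --y--> {C, D, G}  [new]
{A, G} --x--> {B, D, E}  [new]
{A, G} --y--> {A, G}  [seen]
{B, E, F} --x--> {A, B, C, D, E, F, G}  [new]
{B, E, F} --y--> {B, D, E, G}  [new]
{C, D, G} --x--> {A, B, D, E, F, G}  [new]
{C, D, G} --y--> {A, C, D, F, G}  [new]
{B, D, E} --x--> {B, C, D, E, F, G}  [new]
{B, D, E} --y--> {C, D, E, G}  [new]
{A, B, C, D, E, F, G} --x--> {A, B, C, D, E, F, G}  [seen]
{A, B, C, D, E, F, G} --y--> {A, B, C, D, E, F, G}  [seen]
{B, D, E, G} --x--> {B, C, D, E, F, G}  [seen]
{B, D, E, G} --y--> {A, C, D, E, G}  [new]
{A, B, D, E, F, G} --x--> {A, B, C, D, E, F, G}  [seen]
{A, B, D, E, F, G} --y--> {A, B, C, D, E, G}  [new]
{A, C, D, F, G} --x--> {A, B, D, E, F, G}  [seen]
{A, C, D, F, G} --y--> {A, B, C, D, E, F, G}  [seen]
{B, C, D, E, F, G} --x--> {A, B, C, D, E, F, G}  [seen]
{B, C, D, E, F, G} --y--> {A, B, C, D, E, F, G}  [seen]
{C, D, E, G} --x--> {A, B, C, D, E, F, G}  [seen]
{C, D, E, G} --y--> {A, C, D, E, F, G}  [new]
{A, C, D, E, G} --x--> {A, B, C, D, E, F, G}  [seen]
{A, C, D, E, G} --y--> {A, C, D, E, F, G}  [seen]
{A, B, C, D, E, G} --x--> {A, B, C, D, E, F, G}  [seen]
{A, B, C, D, E, G} --y--> {A, C, D, E, F, G}  [seen]
{A, C, D, E, F, G} --x--> {A, B, C, D, E, F, G}  [seen]
{A, C, D, E, F, G} --y--> {A, B, C, D, E, F, G}  [seen]
Reachable DFA states: {A}, {D}, {A, G}, {B, E, F}, {C, D, G}, {B, D, E}, {A, B, C, D, E, F, G}, {B, D, E, G}, {A, B, D, E, F, G}, {A, C, D, F, G}, {B, C, D, E, F, G}, {C, D, E, G}, {A, C, D, E, G}, {A, B, C, D, E, G}, {A, C, D, E, F, G}.
{A, B, C, D, E, F, G} is among them.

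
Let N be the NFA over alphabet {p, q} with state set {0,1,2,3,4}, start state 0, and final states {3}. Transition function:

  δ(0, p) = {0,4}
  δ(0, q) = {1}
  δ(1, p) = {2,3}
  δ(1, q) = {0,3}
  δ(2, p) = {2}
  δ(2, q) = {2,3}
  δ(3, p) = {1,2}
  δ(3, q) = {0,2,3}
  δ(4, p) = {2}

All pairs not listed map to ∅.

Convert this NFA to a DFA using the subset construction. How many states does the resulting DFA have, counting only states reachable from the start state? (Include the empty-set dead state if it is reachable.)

Start state of the DFA: {0}.
{0} --p--> {0,4}  [new]
{0} --q--> {1}  [new]
{0,4} --p--> {0,2,4}  [new]
{0,4} --q--> {1}  [seen]
{1} --p--> {2,3}  [new]
{1} --q--> {0,3}  [new]
{0,2,4} --p--> {0,2,4}  [seen]
{0,2,4} --q--> {1,2,3}  [new]
{2,3} --p--> {1,2}  [new]
{2,3} --q--> {0,2,3}  [new]
{0,3} --p--> {0,1,2,4}  [new]
{0,3} --q--> {0,1,2,3}  [new]
{1,2,3} --p--> {1,2,3}  [seen]
{1,2,3} --q--> {0,2,3}  [seen]
{1,2} --p--> {2,3}  [seen]
{1,2} --q--> {0,2,3}  [seen]
{0,2,3} --p--> {0,1,2,4}  [seen]
{0,2,3} --q--> {0,1,2,3}  [seen]
{0,1,2,4} --p--> {0,2,3,4}  [new]
{0,1,2,4} --q--> {0,1,2,3}  [seen]
{0,1,2,3} --p--> {0,1,2,3,4}  [new]
{0,1,2,3} --q--> {0,1,2,3}  [seen]
{0,2,3,4} --p--> {0,1,2,4}  [seen]
{0,2,3,4} --q--> {0,1,2,3}  [seen]
{0,1,2,3,4} --p--> {0,1,2,3,4}  [seen]
{0,1,2,3,4} --q--> {0,1,2,3}  [seen]
Reachable DFA states: {0}, {0,4}, {1}, {0,2,4}, {2,3}, {0,3}, {1,2,3}, {1,2}, {0,2,3}, {0,1,2,4}, {0,1,2,3}, {0,2,3,4}, {0,1,2,3,4}.

13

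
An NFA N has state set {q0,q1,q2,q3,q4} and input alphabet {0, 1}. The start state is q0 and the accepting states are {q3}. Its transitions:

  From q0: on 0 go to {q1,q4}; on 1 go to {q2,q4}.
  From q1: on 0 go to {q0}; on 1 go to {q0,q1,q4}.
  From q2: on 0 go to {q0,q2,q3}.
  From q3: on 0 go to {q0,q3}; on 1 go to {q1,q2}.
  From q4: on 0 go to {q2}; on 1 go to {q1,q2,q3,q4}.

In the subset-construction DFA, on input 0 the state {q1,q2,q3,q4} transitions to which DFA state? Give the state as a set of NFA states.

δ(q1,0) = {q0}; δ(q2,0) = {q0,q2,q3}; δ(q3,0) = {q0,q3}; δ(q4,0) = {q2}.
Union: {q0,q2,q3}.

{q0,q2,q3}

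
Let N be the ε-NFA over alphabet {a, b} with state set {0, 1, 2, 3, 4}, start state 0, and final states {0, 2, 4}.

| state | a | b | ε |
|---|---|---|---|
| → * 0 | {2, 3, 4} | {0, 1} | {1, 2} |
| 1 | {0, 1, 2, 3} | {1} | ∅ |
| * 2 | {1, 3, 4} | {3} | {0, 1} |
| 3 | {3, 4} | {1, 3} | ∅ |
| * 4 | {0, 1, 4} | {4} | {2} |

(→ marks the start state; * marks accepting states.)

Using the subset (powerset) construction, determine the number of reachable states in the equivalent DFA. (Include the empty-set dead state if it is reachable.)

Start state of the DFA: {0, 1, 2} (ε-closure of the NFA start).
{0, 1, 2} --a--> {0, 1, 2, 3, 4}  [new]
{0, 1, 2} --b--> {0, 1, 2, 3}  [new]
{0, 1, 2, 3, 4} --a--> {0, 1, 2, 3, 4}  [seen]
{0, 1, 2, 3, 4} --b--> {0, 1, 2, 3, 4}  [seen]
{0, 1, 2, 3} --a--> {0, 1, 2, 3, 4}  [seen]
{0, 1, 2, 3} --b--> {0, 1, 2, 3}  [seen]
Reachable DFA states: {0, 1, 2}, {0, 1, 2, 3, 4}, {0, 1, 2, 3}.

3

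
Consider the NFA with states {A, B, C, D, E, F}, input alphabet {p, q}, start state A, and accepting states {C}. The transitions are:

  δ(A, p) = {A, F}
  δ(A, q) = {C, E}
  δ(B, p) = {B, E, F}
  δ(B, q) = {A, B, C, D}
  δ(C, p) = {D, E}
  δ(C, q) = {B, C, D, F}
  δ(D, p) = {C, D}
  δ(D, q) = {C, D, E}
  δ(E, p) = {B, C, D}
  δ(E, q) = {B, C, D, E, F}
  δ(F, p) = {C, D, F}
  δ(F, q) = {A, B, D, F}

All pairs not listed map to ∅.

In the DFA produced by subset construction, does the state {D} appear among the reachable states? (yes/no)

Start state of the DFA: {A}.
{A} --p--> {A, F}  [new]
{A} --q--> {C, E}  [new]
{A, F} --p--> {A, C, D, F}  [new]
{A, F} --q--> {A, B, C, D, E, F}  [new]
{C, E} --p--> {B, C, D, E}  [new]
{C, E} --q--> {B, C, D, E, F}  [new]
{A, C, D, F} --p--> {A, C, D, E, F}  [new]
{A, C, D, F} --q--> {A, B, C, D, E, F}  [seen]
{A, B, C, D, E, F} --p--> {A, B, C, D, E, F}  [seen]
{A, B, C, D, E, F} --q--> {A, B, C, D, E, F}  [seen]
{B, C, D, E} --p--> {B, C, D, E, F}  [seen]
{B, C, D, E} --q--> {A, B, C, D, E, F}  [seen]
{B, C, D, E, F} --p--> {B, C, D, E, F}  [seen]
{B, C, D, E, F} --q--> {A, B, C, D, E, F}  [seen]
{A, C, D, E, F} --p--> {A, B, C, D, E, F}  [seen]
{A, C, D, E, F} --q--> {A, B, C, D, E, F}  [seen]
Reachable DFA states: {A}, {A, F}, {C, E}, {A, C, D, F}, {A, B, C, D, E, F}, {B, C, D, E}, {B, C, D, E, F}, {A, C, D, E, F}.
{D} is not among them.

no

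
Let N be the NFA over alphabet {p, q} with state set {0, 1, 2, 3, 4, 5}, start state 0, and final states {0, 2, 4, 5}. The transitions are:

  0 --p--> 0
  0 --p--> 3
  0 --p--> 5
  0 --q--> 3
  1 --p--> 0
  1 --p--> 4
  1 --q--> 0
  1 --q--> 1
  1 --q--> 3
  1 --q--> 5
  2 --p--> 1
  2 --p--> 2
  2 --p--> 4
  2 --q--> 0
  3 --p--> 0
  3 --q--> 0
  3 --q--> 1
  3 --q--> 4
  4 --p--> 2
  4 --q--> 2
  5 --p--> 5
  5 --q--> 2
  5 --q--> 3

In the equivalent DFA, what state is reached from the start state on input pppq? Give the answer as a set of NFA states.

{0, 1, 2, 3, 4}

Start: {0}.
δ(0,p) = {0, 3, 5}.
Union: {0, 3, 5}.
After p: {0, 3, 5}.
δ(0,p) = {0, 3, 5}; δ(3,p) = {0}; δ(5,p) = {5}.
Union: {0, 3, 5}.
After p: {0, 3, 5}.
δ(0,p) = {0, 3, 5}; δ(3,p) = {0}; δ(5,p) = {5}.
Union: {0, 3, 5}.
After p: {0, 3, 5}.
δ(0,q) = {3}; δ(3,q) = {0, 1, 4}; δ(5,q) = {2, 3}.
Union: {0, 1, 2, 3, 4}.
After q: {0, 1, 2, 3, 4}.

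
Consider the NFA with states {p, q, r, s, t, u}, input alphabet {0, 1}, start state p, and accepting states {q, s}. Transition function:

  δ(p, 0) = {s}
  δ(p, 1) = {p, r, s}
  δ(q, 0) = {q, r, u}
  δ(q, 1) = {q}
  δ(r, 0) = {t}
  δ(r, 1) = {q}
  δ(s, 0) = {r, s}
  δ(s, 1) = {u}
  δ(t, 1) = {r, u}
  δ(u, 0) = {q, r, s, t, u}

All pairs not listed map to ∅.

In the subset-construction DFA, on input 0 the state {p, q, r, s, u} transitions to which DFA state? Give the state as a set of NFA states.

{q, r, s, t, u}

δ(p,0) = {s}; δ(q,0) = {q, r, u}; δ(r,0) = {t}; δ(s,0) = {r, s}; δ(u,0) = {q, r, s, t, u}.
Union: {q, r, s, t, u}.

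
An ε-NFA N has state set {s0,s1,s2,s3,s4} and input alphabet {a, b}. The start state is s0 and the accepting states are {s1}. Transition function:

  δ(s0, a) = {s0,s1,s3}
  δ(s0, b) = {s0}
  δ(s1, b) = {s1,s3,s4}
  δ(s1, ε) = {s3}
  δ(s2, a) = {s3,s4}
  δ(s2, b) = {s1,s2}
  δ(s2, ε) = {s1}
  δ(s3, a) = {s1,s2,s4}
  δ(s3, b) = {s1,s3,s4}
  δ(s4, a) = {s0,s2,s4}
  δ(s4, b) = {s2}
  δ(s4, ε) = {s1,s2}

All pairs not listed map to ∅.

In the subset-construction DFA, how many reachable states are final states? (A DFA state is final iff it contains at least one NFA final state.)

Start state of the DFA: {s0} (ε-closure of the NFA start).
{s0} --a--> {s0,s1,s3}  [new]
{s0} --b--> {s0}  [seen]
{s0,s1,s3} --a--> {s0,s1,s2,s3,s4}  [new]
{s0,s1,s3} --b--> {s0,s1,s2,s3,s4}  [seen]
{s0,s1,s2,s3,s4} --a--> {s0,s1,s2,s3,s4}  [seen]
{s0,s1,s2,s3,s4} --b--> {s0,s1,s2,s3,s4}  [seen]
Reachable DFA states: {s0}, {s0,s1,s3}, {s0,s1,s2,s3,s4}.
Accepting DFA states (contain an NFA accepting state): {s0,s1,s3}, {s0,s1,s2,s3,s4}.

2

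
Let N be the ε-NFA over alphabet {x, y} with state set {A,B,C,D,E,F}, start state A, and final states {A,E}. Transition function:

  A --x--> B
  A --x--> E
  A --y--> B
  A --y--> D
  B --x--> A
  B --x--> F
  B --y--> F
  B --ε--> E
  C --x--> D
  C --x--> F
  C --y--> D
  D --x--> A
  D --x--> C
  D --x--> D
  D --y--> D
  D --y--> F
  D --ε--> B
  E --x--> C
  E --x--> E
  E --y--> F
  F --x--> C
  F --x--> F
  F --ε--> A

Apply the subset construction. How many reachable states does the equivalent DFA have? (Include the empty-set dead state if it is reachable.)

Start state of the DFA: {A} (ε-closure of the NFA start).
{A} --x--> {B,E}  [new]
{A} --y--> {B,D,E}  [new]
{B,E} --x--> {A,C,E,F}  [new]
{B,E} --y--> {A,F}  [new]
{B,D,E} --x--> {A,B,C,D,E,F}  [new]
{B,D,E} --y--> {A,B,D,E,F}  [new]
{A,C,E,F} --x--> {A,B,C,D,E,F}  [seen]
{A,C,E,F} --y--> {A,B,D,E,F}  [seen]
{A,F} --x--> {A,B,C,E,F}  [new]
{A,F} --y--> {B,D,E}  [seen]
{A,B,C,D,E,F} --x--> {A,B,C,D,E,F}  [seen]
{A,B,C,D,E,F} --y--> {A,B,D,E,F}  [seen]
{A,B,D,E,F} --x--> {A,B,C,D,E,F}  [seen]
{A,B,D,E,F} --y--> {A,B,D,E,F}  [seen]
{A,B,C,E,F} --x--> {A,B,C,D,E,F}  [seen]
{A,B,C,E,F} --y--> {A,B,D,E,F}  [seen]
Reachable DFA states: {A}, {B,E}, {B,D,E}, {A,C,E,F}, {A,F}, {A,B,C,D,E,F}, {A,B,D,E,F}, {A,B,C,E,F}.

8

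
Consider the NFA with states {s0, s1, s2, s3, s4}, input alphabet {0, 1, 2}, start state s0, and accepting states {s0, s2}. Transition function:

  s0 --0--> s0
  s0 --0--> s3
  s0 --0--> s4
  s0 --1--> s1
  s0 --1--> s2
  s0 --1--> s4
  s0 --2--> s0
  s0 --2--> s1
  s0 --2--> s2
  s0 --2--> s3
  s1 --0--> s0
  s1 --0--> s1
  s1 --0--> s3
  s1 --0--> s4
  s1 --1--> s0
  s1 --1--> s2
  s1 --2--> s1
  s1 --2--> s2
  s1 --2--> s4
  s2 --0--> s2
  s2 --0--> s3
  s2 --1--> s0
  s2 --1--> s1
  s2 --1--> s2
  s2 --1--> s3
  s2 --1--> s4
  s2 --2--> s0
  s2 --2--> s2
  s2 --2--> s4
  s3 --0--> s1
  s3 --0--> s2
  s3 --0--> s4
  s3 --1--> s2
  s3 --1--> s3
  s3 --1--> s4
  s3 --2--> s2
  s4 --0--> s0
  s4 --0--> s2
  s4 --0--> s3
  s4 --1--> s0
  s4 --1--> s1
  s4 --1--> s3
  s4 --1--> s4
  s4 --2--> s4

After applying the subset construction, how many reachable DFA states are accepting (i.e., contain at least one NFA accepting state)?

6

Start state of the DFA: {s0}.
{s0} --0--> {s0, s3, s4}  [new]
{s0} --1--> {s1, s2, s4}  [new]
{s0} --2--> {s0, s1, s2, s3}  [new]
{s0, s3, s4} --0--> {s0, s1, s2, s3, s4}  [new]
{s0, s3, s4} --1--> {s0, s1, s2, s3, s4}  [seen]
{s0, s3, s4} --2--> {s0, s1, s2, s3, s4}  [seen]
{s1, s2, s4} --0--> {s0, s1, s2, s3, s4}  [seen]
{s1, s2, s4} --1--> {s0, s1, s2, s3, s4}  [seen]
{s1, s2, s4} --2--> {s0, s1, s2, s4}  [new]
{s0, s1, s2, s3} --0--> {s0, s1, s2, s3, s4}  [seen]
{s0, s1, s2, s3} --1--> {s0, s1, s2, s3, s4}  [seen]
{s0, s1, s2, s3} --2--> {s0, s1, s2, s3, s4}  [seen]
{s0, s1, s2, s3, s4} --0--> {s0, s1, s2, s3, s4}  [seen]
{s0, s1, s2, s3, s4} --1--> {s0, s1, s2, s3, s4}  [seen]
{s0, s1, s2, s3, s4} --2--> {s0, s1, s2, s3, s4}  [seen]
{s0, s1, s2, s4} --0--> {s0, s1, s2, s3, s4}  [seen]
{s0, s1, s2, s4} --1--> {s0, s1, s2, s3, s4}  [seen]
{s0, s1, s2, s4} --2--> {s0, s1, s2, s3, s4}  [seen]
Reachable DFA states: {s0}, {s0, s3, s4}, {s1, s2, s4}, {s0, s1, s2, s3}, {s0, s1, s2, s3, s4}, {s0, s1, s2, s4}.
Accepting DFA states (contain an NFA accepting state): {s0}, {s0, s3, s4}, {s1, s2, s4}, {s0, s1, s2, s3}, {s0, s1, s2, s3, s4}, {s0, s1, s2, s4}.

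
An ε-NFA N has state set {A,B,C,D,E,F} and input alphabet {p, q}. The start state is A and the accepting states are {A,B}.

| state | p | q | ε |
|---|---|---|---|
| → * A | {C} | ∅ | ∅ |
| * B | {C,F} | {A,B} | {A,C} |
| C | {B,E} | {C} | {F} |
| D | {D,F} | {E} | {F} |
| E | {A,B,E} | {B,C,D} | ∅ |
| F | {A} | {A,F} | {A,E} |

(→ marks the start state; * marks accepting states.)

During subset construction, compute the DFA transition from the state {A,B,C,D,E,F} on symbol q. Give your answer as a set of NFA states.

{A,B,C,D,E,F}

δ(A,q) = ∅; δ(B,q) = {A,B}; δ(C,q) = {C}; δ(D,q) = {E}; δ(E,q) = {B,C,D}; δ(F,q) = {A,F}.
Union: {A,B,C,D,E,F}.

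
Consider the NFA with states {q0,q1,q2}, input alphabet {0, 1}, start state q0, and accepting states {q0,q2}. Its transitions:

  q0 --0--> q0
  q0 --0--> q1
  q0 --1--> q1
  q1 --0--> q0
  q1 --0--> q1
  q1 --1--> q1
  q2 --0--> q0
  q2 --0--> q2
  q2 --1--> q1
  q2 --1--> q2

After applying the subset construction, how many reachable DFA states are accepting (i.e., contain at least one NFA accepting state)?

Start state of the DFA: {q0}.
{q0} --0--> {q0,q1}  [new]
{q0} --1--> {q1}  [new]
{q0,q1} --0--> {q0,q1}  [seen]
{q0,q1} --1--> {q1}  [seen]
{q1} --0--> {q0,q1}  [seen]
{q1} --1--> {q1}  [seen]
Reachable DFA states: {q0}, {q0,q1}, {q1}.
Accepting DFA states (contain an NFA accepting state): {q0}, {q0,q1}.

2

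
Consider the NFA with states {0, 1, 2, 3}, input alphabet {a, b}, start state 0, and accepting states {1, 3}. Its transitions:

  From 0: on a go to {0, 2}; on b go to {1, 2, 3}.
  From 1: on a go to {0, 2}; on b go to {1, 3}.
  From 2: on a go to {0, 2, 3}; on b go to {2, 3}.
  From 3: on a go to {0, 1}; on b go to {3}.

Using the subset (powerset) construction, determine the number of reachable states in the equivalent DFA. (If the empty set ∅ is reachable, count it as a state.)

5

Start state of the DFA: {0}.
{0} --a--> {0, 2}  [new]
{0} --b--> {1, 2, 3}  [new]
{0, 2} --a--> {0, 2, 3}  [new]
{0, 2} --b--> {1, 2, 3}  [seen]
{1, 2, 3} --a--> {0, 1, 2, 3}  [new]
{1, 2, 3} --b--> {1, 2, 3}  [seen]
{0, 2, 3} --a--> {0, 1, 2, 3}  [seen]
{0, 2, 3} --b--> {1, 2, 3}  [seen]
{0, 1, 2, 3} --a--> {0, 1, 2, 3}  [seen]
{0, 1, 2, 3} --b--> {1, 2, 3}  [seen]
Reachable DFA states: {0}, {0, 2}, {1, 2, 3}, {0, 2, 3}, {0, 1, 2, 3}.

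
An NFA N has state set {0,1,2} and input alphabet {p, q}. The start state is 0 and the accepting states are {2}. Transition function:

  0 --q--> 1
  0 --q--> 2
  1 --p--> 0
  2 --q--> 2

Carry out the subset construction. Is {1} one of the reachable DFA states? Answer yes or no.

Start state of the DFA: {0}.
{0} --p--> ∅  [new]
{0} --q--> {1,2}  [new]
∅ --p--> ∅  [seen]
∅ --q--> ∅  [seen]
{1,2} --p--> {0}  [seen]
{1,2} --q--> {2}  [new]
{2} --p--> ∅  [seen]
{2} --q--> {2}  [seen]
Reachable DFA states: {0}, ∅, {1,2}, {2}.
{1} is not among them.

no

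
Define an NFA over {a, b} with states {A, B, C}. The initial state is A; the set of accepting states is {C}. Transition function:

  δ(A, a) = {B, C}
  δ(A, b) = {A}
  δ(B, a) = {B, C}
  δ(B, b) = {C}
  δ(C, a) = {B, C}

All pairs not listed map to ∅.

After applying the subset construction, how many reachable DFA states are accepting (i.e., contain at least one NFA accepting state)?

2

Start state of the DFA: {A}.
{A} --a--> {B, C}  [new]
{A} --b--> {A}  [seen]
{B, C} --a--> {B, C}  [seen]
{B, C} --b--> {C}  [new]
{C} --a--> {B, C}  [seen]
{C} --b--> ∅  [new]
∅ --a--> ∅  [seen]
∅ --b--> ∅  [seen]
Reachable DFA states: {A}, {B, C}, {C}, ∅.
Accepting DFA states (contain an NFA accepting state): {B, C}, {C}.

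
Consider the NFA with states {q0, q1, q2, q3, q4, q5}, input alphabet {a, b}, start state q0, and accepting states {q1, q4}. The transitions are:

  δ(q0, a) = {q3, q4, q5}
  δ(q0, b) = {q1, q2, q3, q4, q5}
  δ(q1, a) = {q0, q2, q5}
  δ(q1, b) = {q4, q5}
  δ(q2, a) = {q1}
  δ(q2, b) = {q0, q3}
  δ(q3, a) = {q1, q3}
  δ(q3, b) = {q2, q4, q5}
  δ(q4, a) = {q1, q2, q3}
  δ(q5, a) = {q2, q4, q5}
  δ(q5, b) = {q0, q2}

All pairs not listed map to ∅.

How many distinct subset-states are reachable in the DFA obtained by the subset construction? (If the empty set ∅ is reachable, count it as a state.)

6

Start state of the DFA: {q0}.
{q0} --a--> {q3, q4, q5}  [new]
{q0} --b--> {q1, q2, q3, q4, q5}  [new]
{q3, q4, q5} --a--> {q1, q2, q3, q4, q5}  [seen]
{q3, q4, q5} --b--> {q0, q2, q4, q5}  [new]
{q1, q2, q3, q4, q5} --a--> {q0, q1, q2, q3, q4, q5}  [new]
{q1, q2, q3, q4, q5} --b--> {q0, q2, q3, q4, q5}  [new]
{q0, q2, q4, q5} --a--> {q1, q2, q3, q4, q5}  [seen]
{q0, q2, q4, q5} --b--> {q0, q1, q2, q3, q4, q5}  [seen]
{q0, q1, q2, q3, q4, q5} --a--> {q0, q1, q2, q3, q4, q5}  [seen]
{q0, q1, q2, q3, q4, q5} --b--> {q0, q1, q2, q3, q4, q5}  [seen]
{q0, q2, q3, q4, q5} --a--> {q1, q2, q3, q4, q5}  [seen]
{q0, q2, q3, q4, q5} --b--> {q0, q1, q2, q3, q4, q5}  [seen]
Reachable DFA states: {q0}, {q3, q4, q5}, {q1, q2, q3, q4, q5}, {q0, q2, q4, q5}, {q0, q1, q2, q3, q4, q5}, {q0, q2, q3, q4, q5}.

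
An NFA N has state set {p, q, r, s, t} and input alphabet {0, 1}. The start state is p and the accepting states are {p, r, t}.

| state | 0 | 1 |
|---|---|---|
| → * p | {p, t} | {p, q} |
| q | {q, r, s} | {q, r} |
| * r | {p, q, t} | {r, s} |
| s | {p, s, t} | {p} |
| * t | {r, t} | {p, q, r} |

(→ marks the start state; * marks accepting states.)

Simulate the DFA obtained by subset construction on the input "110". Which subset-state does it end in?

{p, q, r, s, t}

Start: {p}.
δ(p,1) = {p, q}.
Union: {p, q}.
After 1: {p, q}.
δ(p,1) = {p, q}; δ(q,1) = {q, r}.
Union: {p, q, r}.
After 1: {p, q, r}.
δ(p,0) = {p, t}; δ(q,0) = {q, r, s}; δ(r,0) = {p, q, t}.
Union: {p, q, r, s, t}.
After 0: {p, q, r, s, t}.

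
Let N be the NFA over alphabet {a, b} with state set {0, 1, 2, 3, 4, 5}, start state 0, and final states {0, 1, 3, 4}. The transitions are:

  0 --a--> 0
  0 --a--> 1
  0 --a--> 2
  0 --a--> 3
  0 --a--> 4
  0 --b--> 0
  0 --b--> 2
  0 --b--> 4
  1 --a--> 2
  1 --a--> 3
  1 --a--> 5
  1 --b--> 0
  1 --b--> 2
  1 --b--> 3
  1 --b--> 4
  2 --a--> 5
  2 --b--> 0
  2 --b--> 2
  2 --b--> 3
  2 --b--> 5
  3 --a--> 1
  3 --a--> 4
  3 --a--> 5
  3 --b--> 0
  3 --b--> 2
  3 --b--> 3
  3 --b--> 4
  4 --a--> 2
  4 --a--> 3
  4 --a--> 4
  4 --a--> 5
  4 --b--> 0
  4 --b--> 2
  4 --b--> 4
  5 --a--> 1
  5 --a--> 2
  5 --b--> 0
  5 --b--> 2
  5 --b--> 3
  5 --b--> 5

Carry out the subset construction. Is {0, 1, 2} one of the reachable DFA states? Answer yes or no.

no

Start state of the DFA: {0}.
{0} --a--> {0, 1, 2, 3, 4}  [new]
{0} --b--> {0, 2, 4}  [new]
{0, 1, 2, 3, 4} --a--> {0, 1, 2, 3, 4, 5}  [new]
{0, 1, 2, 3, 4} --b--> {0, 2, 3, 4, 5}  [new]
{0, 2, 4} --a--> {0, 1, 2, 3, 4, 5}  [seen]
{0, 2, 4} --b--> {0, 2, 3, 4, 5}  [seen]
{0, 1, 2, 3, 4, 5} --a--> {0, 1, 2, 3, 4, 5}  [seen]
{0, 1, 2, 3, 4, 5} --b--> {0, 2, 3, 4, 5}  [seen]
{0, 2, 3, 4, 5} --a--> {0, 1, 2, 3, 4, 5}  [seen]
{0, 2, 3, 4, 5} --b--> {0, 2, 3, 4, 5}  [seen]
Reachable DFA states: {0}, {0, 1, 2, 3, 4}, {0, 2, 4}, {0, 1, 2, 3, 4, 5}, {0, 2, 3, 4, 5}.
{0, 1, 2} is not among them.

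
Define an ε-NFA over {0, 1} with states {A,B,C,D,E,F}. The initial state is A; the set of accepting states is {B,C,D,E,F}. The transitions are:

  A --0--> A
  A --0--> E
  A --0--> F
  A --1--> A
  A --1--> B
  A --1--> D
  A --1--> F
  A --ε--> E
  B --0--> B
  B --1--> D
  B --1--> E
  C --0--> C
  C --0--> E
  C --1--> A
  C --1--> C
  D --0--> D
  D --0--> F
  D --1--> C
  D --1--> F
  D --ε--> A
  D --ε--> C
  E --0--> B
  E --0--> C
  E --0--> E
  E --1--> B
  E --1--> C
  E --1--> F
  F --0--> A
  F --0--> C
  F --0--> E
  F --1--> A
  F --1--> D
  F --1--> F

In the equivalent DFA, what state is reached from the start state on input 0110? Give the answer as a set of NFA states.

{A,B,C,D,E,F}

Start: {A,E}.
δ(A,0) = {A,E,F}; δ(E,0) = {B,C,E}.
Union: {A,B,C,E,F}.
After 0: {A,B,C,E,F}.
δ(A,1) = {A,B,D,F}; δ(B,1) = {D,E}; δ(C,1) = {A,C}; δ(E,1) = {B,C,F}; δ(F,1) = {A,D,F}.
Union: {A,B,C,D,E,F}.
After 1: {A,B,C,D,E,F}.
δ(A,1) = {A,B,D,F}; δ(B,1) = {D,E}; δ(C,1) = {A,C}; δ(D,1) = {C,F}; δ(E,1) = {B,C,F}; δ(F,1) = {A,D,F}.
Union: {A,B,C,D,E,F}.
After 1: {A,B,C,D,E,F}.
δ(A,0) = {A,E,F}; δ(B,0) = {B}; δ(C,0) = {C,E}; δ(D,0) = {D,F}; δ(E,0) = {B,C,E}; δ(F,0) = {A,C,E}.
Union: {A,B,C,D,E,F}.
After 0: {A,B,C,D,E,F}.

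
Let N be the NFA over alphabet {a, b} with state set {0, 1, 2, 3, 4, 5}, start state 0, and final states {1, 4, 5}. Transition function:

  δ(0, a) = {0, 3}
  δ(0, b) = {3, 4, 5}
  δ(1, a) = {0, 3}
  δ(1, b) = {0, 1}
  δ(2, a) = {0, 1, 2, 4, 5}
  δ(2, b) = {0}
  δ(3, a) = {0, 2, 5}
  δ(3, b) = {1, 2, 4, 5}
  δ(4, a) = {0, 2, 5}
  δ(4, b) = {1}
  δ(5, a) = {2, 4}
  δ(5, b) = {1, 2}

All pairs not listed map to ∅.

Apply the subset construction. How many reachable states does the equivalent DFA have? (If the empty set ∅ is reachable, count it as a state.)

Start state of the DFA: {0}.
{0} --a--> {0, 3}  [new]
{0} --b--> {3, 4, 5}  [new]
{0, 3} --a--> {0, 2, 3, 5}  [new]
{0, 3} --b--> {1, 2, 3, 4, 5}  [new]
{3, 4, 5} --a--> {0, 2, 4, 5}  [new]
{3, 4, 5} --b--> {1, 2, 4, 5}  [new]
{0, 2, 3, 5} --a--> {0, 1, 2, 3, 4, 5}  [new]
{0, 2, 3, 5} --b--> {0, 1, 2, 3, 4, 5}  [seen]
{1, 2, 3, 4, 5} --a--> {0, 1, 2, 3, 4, 5}  [seen]
{1, 2, 3, 4, 5} --b--> {0, 1, 2, 4, 5}  [new]
{0, 2, 4, 5} --a--> {0, 1, 2, 3, 4, 5}  [seen]
{0, 2, 4, 5} --b--> {0, 1, 2, 3, 4, 5}  [seen]
{1, 2, 4, 5} --a--> {0, 1, 2, 3, 4, 5}  [seen]
{1, 2, 4, 5} --b--> {0, 1, 2}  [new]
{0, 1, 2, 3, 4, 5} --a--> {0, 1, 2, 3, 4, 5}  [seen]
{0, 1, 2, 3, 4, 5} --b--> {0, 1, 2, 3, 4, 5}  [seen]
{0, 1, 2, 4, 5} --a--> {0, 1, 2, 3, 4, 5}  [seen]
{0, 1, 2, 4, 5} --b--> {0, 1, 2, 3, 4, 5}  [seen]
{0, 1, 2} --a--> {0, 1, 2, 3, 4, 5}  [seen]
{0, 1, 2} --b--> {0, 1, 3, 4, 5}  [new]
{0, 1, 3, 4, 5} --a--> {0, 2, 3, 4, 5}  [new]
{0, 1, 3, 4, 5} --b--> {0, 1, 2, 3, 4, 5}  [seen]
{0, 2, 3, 4, 5} --a--> {0, 1, 2, 3, 4, 5}  [seen]
{0, 2, 3, 4, 5} --b--> {0, 1, 2, 3, 4, 5}  [seen]
Reachable DFA states: {0}, {0, 3}, {3, 4, 5}, {0, 2, 3, 5}, {1, 2, 3, 4, 5}, {0, 2, 4, 5}, {1, 2, 4, 5}, {0, 1, 2, 3, 4, 5}, {0, 1, 2, 4, 5}, {0, 1, 2}, {0, 1, 3, 4, 5}, {0, 2, 3, 4, 5}.

12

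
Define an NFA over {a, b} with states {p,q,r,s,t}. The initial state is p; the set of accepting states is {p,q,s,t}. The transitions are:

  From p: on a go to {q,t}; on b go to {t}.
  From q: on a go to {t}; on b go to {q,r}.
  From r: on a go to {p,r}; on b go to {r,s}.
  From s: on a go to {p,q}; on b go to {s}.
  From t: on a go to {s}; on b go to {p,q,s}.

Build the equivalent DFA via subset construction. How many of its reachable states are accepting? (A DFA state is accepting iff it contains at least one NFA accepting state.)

16

Start state of the DFA: {p}.
{p} --a--> {q,t}  [new]
{p} --b--> {t}  [new]
{q,t} --a--> {s,t}  [new]
{q,t} --b--> {p,q,r,s}  [new]
{t} --a--> {s}  [new]
{t} --b--> {p,q,s}  [new]
{s,t} --a--> {p,q,s}  [seen]
{s,t} --b--> {p,q,s}  [seen]
{p,q,r,s} --a--> {p,q,r,t}  [new]
{p,q,r,s} --b--> {q,r,s,t}  [new]
{s} --a--> {p,q}  [new]
{s} --b--> {s}  [seen]
{p,q,s} --a--> {p,q,t}  [new]
{p,q,s} --b--> {q,r,s,t}  [seen]
{p,q,r,t} --a--> {p,q,r,s,t}  [new]
{p,q,r,t} --b--> {p,q,r,s,t}  [seen]
{q,r,s,t} --a--> {p,q,r,s,t}  [seen]
{q,r,s,t} --b--> {p,q,r,s}  [seen]
{p,q} --a--> {q,t}  [seen]
{p,q} --b--> {q,r,t}  [new]
{p,q,t} --a--> {q,s,t}  [new]
{p,q,t} --b--> {p,q,r,s,t}  [seen]
{p,q,r,s,t} --a--> {p,q,r,s,t}  [seen]
{p,q,r,s,t} --b--> {p,q,r,s,t}  [seen]
{q,r,t} --a--> {p,r,s,t}  [new]
{q,r,t} --b--> {p,q,r,s}  [seen]
{q,s,t} --a--> {p,q,s,t}  [new]
{q,s,t} --b--> {p,q,r,s}  [seen]
{p,r,s,t} --a--> {p,q,r,s,t}  [seen]
{p,r,s,t} --b--> {p,q,r,s,t}  [seen]
{p,q,s,t} --a--> {p,q,s,t}  [seen]
{p,q,s,t} --b--> {p,q,r,s,t}  [seen]
Reachable DFA states: {p}, {q,t}, {t}, {s,t}, {p,q,r,s}, {s}, {p,q,s}, {p,q,r,t}, {q,r,s,t}, {p,q}, {p,q,t}, {p,q,r,s,t}, {q,r,t}, {q,s,t}, {p,r,s,t}, {p,q,s,t}.
Accepting DFA states (contain an NFA accepting state): {p}, {q,t}, {t}, {s,t}, {p,q,r,s}, {s}, {p,q,s}, {p,q,r,t}, {q,r,s,t}, {p,q}, {p,q,t}, {p,q,r,s,t}, {q,r,t}, {q,s,t}, {p,r,s,t}, {p,q,s,t}.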